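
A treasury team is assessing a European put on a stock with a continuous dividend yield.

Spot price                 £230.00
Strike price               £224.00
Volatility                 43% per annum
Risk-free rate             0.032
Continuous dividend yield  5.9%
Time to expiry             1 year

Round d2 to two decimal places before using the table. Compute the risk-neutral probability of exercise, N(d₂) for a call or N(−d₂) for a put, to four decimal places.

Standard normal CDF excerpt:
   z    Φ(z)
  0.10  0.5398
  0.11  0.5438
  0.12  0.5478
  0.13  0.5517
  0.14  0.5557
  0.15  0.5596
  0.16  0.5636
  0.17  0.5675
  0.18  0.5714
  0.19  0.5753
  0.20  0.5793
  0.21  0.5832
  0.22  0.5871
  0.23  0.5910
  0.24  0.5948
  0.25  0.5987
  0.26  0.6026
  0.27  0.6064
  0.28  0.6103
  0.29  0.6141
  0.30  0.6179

σ√T = 0.43·√1 = 0.4300
d₁ = [ln(230/224) + (0.032 − 0.059 + 0.43²/2)·1] / 0.4300 = [0.0264 + 0.0654] / 0.4300 = 0.2137 which rounds to 0.21
d₂ = d₁ − σ√T = 0.2137 − 0.4300 = -0.2163 which rounds to -0.22
Risk-neutral Pr[S_T < K] = N(−d₂) = N(0.22) = 0.5871

0.5871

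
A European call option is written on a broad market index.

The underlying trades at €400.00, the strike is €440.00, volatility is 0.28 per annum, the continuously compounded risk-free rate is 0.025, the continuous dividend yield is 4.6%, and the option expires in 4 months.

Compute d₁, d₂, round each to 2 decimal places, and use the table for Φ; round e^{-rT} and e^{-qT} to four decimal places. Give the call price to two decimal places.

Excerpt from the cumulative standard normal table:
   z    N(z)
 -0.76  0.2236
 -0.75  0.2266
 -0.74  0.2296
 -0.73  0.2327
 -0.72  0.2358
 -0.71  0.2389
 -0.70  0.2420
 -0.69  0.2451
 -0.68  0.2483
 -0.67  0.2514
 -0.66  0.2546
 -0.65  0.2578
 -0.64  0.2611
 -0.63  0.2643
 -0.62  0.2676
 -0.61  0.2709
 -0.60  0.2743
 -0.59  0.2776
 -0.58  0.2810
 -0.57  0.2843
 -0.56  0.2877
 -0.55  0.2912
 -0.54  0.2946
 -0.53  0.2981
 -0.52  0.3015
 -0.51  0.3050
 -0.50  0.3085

T = 0.3333;  σ√T = 0.1617
d₁ = [ln(400/440) + (0.025 − 0.046 + ½·0.28²)·0.3333] / (σ√T) = (-0.0953 + 0.0061) / 0.1617 = -0.5521 ≈ -0.55
d₂ = -0.5521 − 0.1617 = -0.7137 ≈ -0.71
exp(−qT) = exp(−0.046·0.3333) = 0.9848;  exp(−rT) = exp(−0.025·0.3333) = 0.9917
N(d₁) = N(-0.55) = 0.2912;  N(d₂) = N(-0.71) = 0.2389
C = 400·0.9848·0.2912 − 440·0.9917·0.2389 = 114.7095 − 104.2435 = 10.4660

€10.47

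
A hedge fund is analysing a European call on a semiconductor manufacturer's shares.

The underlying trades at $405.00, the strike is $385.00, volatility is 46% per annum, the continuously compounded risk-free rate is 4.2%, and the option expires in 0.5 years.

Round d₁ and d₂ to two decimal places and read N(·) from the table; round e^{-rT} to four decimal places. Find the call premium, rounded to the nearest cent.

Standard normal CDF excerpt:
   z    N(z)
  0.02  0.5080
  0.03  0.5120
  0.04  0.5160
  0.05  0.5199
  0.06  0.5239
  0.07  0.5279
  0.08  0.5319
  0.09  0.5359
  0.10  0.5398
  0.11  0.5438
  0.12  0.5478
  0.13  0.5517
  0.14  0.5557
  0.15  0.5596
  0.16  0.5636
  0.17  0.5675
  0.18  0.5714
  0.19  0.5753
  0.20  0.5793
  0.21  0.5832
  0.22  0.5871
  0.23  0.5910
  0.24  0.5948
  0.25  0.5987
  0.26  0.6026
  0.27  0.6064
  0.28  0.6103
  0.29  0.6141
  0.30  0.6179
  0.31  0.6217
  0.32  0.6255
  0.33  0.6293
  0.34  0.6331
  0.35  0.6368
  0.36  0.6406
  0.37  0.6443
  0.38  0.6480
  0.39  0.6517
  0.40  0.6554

σ√T = 0.46·√0.5 = 0.3253
d₁ = [ln(405/385) + (0.042 + 0.46²/2)·0.5] / 0.3253 = [0.0506 + 0.0739] / 0.3253 = 0.3829 → 0.38
d₂ = d₁ − σ√T = 0.3829 − 0.3253 = 0.0576 → 0.06
exp(−rT) = exp(−0.042·0.5) = 0.9792
N(d₁) = N(0.38) = 0.6480;  N(d₂) = N(0.06) = 0.5239
C = 405·0.6480 − 385·0.9792·0.5239 = 262.4400 − 197.5061 = 64.9339

$64.93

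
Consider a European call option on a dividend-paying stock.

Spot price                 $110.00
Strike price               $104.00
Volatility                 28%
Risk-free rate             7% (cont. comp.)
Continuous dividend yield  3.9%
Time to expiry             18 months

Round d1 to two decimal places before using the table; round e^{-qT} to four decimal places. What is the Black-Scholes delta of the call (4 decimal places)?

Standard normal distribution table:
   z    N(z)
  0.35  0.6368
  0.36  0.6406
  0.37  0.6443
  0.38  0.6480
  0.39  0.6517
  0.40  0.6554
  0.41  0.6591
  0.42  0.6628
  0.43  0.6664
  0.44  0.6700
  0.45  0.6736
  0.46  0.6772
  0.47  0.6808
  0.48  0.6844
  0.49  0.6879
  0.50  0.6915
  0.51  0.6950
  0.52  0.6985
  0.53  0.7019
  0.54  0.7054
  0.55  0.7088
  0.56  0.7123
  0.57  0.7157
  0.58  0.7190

0.6421

σ√T = 0.28 × 1.2247 = 0.3429
ln(S/K) + (r − q + σ²/2)T = ln(110/104) + (0.07 − 0.039 + 0.28²/2)·1.5 = 0.0561 + 0.1053 = 0.1614
d₁ = 0.1614 / 0.3429 = 0.4706 → 0.47
N(d₁) = N(0.47) = 0.6808
Δ_call = exp(−qT)·N(d₁) = 0.9432·0.6808 = 0.6421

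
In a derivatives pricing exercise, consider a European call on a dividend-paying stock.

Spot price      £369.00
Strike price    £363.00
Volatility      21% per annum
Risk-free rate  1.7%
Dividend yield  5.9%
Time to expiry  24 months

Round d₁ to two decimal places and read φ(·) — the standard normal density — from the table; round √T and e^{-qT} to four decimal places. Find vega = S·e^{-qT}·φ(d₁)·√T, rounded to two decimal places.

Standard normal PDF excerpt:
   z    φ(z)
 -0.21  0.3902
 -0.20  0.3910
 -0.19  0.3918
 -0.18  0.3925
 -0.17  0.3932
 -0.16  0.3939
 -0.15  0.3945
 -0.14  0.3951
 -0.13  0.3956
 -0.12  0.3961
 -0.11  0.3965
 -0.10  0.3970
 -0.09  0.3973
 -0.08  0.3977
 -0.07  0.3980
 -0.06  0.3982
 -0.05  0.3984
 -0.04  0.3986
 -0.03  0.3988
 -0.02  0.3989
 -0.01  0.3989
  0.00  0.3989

σ√T = 0.21 × 1.4142 = 0.2970
d₁ = [ln(369/363) + (0.017 − 0.059 + 0.21²/2)·2] / 0.2970 = [0.0164 − 0.0399] / 0.2970 = -0.0791 → -0.08
√T = √2 = 1.4142
φ(d₁) = φ(-0.08) = 0.3977
exp(−qT) = exp(−0.059·2) = 0.8887
vega = S·exp(−qT)·φ(d₁)·√T = 369·0.8887·0.3977·1.4142 = 184.4370

184.44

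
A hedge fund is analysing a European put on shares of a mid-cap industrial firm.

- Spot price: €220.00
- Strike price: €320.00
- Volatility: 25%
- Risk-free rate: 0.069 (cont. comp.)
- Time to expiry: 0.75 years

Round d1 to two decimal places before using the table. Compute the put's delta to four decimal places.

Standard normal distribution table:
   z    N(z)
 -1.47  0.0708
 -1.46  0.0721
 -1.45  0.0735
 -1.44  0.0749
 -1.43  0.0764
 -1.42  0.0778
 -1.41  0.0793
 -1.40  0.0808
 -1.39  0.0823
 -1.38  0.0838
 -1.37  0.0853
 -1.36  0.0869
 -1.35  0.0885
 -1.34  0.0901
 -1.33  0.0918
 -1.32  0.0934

T = 0.75;  σ√T = 0.2165
d₁ = [ln(220/320) + (0.069 + 0.25²/2)·0.75] / 0.2165 = [-0.3747 + 0.0752] / 0.2165 = -1.3834 ≈ -1.38
N(d₁) = N(-1.38) = 0.0838
Δ_put = N(d₁) − 1 = 0.0838 − 1 = -0.9162

-0.9162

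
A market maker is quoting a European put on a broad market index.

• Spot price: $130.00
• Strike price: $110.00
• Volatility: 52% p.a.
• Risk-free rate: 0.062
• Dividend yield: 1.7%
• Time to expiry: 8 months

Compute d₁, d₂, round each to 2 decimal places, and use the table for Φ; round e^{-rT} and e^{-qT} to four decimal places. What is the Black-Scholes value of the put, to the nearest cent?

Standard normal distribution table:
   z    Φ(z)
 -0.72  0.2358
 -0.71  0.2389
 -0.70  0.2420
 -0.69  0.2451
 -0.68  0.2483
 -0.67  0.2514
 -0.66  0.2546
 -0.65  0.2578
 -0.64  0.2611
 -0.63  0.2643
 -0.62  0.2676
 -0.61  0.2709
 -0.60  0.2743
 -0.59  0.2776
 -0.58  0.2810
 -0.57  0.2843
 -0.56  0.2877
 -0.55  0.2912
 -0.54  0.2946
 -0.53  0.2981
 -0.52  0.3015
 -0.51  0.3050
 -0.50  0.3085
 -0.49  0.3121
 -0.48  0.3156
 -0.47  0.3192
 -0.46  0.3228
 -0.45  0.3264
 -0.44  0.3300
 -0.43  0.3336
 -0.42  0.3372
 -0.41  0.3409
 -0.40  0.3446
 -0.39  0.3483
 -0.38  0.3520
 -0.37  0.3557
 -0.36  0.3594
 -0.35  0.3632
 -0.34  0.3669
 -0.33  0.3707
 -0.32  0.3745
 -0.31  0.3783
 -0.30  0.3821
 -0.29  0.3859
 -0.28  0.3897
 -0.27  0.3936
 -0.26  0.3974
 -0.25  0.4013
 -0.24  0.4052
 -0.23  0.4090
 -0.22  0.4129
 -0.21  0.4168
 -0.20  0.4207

σ√T = 0.52·√0.6667 = 0.4246
d₁ = [ln(130/110) + (0.062 − 0.017 + 0.52²/2)·0.6667] / 0.4246 = [0.1671 + 0.1201] / 0.4246 = 0.6764 ≈ 0.68
d₂ = d₁ − σ√T = 0.6764 − 0.4246 = 0.2518 ≈ 0.25
e^(−qT) = e^(−0.017·0.6667) = 0.9887;  e^(−rT) = e^(−0.062·0.6667) = 0.9595
N(−d₂) = N(-0.25) = 0.4013;  N(−d₁) = N(-0.68) = 0.2483
P = 110·0.9595·0.4013 − 130·0.9887·0.2483 = 42.3552 − 31.9142 = 10.4410

$10.44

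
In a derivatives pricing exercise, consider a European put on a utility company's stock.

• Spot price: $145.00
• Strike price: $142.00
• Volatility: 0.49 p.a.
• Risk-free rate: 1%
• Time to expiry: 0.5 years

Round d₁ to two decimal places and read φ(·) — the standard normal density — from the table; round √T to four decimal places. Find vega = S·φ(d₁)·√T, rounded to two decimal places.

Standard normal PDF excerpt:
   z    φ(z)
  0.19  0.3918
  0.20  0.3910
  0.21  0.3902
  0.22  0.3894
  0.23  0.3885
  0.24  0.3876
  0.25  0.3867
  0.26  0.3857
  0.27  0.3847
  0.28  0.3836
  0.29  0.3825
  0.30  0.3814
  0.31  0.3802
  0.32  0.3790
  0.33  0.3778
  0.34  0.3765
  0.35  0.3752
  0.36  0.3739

39.65

σ√T = 0.49·√0.5 = 0.3465
d₁ = [ln(145/142) + (0.01 + 0.49²/2)·0.5] / 0.3465 = [0.0209 + 0.0650] / 0.3465 = 0.2480 ⇒ 0.25
√T = √0.5 = 0.7071
φ(d₁) = φ(0.25) = 0.3867
vega = S·φ(d₁)·√T = 145·0.3867·0.7071 = 39.6482
(Call and put vega coincide under Black-Scholes.)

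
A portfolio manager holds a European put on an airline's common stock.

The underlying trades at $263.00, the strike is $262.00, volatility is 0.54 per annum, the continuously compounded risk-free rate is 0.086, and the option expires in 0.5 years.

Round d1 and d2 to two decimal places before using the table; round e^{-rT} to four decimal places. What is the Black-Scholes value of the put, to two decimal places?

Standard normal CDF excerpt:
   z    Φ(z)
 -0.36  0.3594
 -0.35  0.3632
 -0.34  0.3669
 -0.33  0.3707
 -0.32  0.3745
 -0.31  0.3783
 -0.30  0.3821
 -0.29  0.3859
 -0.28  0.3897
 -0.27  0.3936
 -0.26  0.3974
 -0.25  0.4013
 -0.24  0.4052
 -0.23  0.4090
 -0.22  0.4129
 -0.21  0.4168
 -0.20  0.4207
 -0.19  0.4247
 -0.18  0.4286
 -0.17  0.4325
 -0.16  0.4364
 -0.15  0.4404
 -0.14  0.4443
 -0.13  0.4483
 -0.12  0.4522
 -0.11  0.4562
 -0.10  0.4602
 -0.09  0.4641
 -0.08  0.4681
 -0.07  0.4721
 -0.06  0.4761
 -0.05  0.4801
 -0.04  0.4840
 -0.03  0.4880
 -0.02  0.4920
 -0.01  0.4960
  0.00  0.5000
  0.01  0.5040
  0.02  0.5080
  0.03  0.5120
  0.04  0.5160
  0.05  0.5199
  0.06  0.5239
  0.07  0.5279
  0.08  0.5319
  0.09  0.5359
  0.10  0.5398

σ√T = 0.54 × 0.7071 = 0.3818
ln(S/K) + (r + σ²/2)T = ln(263/262) + (0.086 + 0.54²/2)·0.5 = 0.0038 + 0.1159 = 0.1197
d₁ = 0.1197 / 0.3818 = 0.3135 → 0.31
d₂ = d₁ − σ√T = 0.3135 − 0.3818 = -0.0683 → -0.07
exp(−rT) = exp(−0.086·0.5) = 0.9579
N(−d₂) = N(0.07) = 0.5279;  N(−d₁) = N(-0.31) = 0.3783
P = 262·0.9579·0.5279 − 263·0.3783 = 132.4870 − 99.4929 = 32.9941

$32.99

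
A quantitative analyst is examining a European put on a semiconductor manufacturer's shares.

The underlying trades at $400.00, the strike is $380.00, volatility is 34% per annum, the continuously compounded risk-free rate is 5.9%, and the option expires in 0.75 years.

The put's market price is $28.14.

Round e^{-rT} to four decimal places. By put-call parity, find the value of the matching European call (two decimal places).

exp(−rT) = exp(−0.059·0.75) = 0.9567
Put-call parity: C − P = S − K·e^(−rT) = 400 − 380·0.9567 = 400 − 363.5460 = 36.4540
C = P + (C − P) = 28.14 + (36.4540) = 64.5940

$64.59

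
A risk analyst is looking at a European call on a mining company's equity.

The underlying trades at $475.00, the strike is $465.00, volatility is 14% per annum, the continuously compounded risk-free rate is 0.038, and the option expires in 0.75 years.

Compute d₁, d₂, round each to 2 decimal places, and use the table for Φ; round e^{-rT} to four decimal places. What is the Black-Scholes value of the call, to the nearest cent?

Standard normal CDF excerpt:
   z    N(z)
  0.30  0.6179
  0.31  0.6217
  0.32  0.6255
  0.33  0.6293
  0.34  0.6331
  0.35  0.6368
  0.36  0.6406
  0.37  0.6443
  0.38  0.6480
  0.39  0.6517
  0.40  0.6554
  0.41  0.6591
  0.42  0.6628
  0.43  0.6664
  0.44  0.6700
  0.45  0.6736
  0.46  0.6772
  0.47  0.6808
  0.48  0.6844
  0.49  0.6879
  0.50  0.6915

$35.59

T = 0.75;  σ√T = 0.1212
d₁ = [ln(475/465) + (0.038 + 0.14²/2)·0.75] / 0.1212 = [0.0213 + 0.0358] / 0.1212 = 0.4712 which rounds to 0.47
d₂ = d₁ − σ√T = 0.4712 − 0.1212 = 0.3499 which rounds to 0.35
e^(−rT) = e^(−0.038·0.75) = 0.9719
N(d₁) = N(0.47) = 0.6808;  N(d₂) = N(0.35) = 0.6368
C = 475·0.6808 − 465·0.9719·0.6368 = 323.3800 − 287.7913 = 35.5887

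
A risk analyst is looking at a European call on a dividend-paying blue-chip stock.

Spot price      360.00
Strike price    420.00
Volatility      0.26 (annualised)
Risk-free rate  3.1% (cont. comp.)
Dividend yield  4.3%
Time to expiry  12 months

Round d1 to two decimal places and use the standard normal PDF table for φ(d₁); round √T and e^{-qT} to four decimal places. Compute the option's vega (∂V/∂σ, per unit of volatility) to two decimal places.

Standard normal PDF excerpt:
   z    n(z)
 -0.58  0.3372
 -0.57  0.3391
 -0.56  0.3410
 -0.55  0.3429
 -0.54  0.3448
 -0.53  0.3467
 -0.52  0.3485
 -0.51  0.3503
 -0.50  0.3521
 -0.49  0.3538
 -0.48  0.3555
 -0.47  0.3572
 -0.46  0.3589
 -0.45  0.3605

120.80

σ√T = 0.26 × 1.0000 = 0.2600
d₁ = [ln(360/420) + (0.031 − 0.043 + 0.26²/2)·1] / 0.2600 = [-0.1542 + 0.0218] / 0.2600 = -0.5090 ⇒ -0.51
√T = √1 = 1.0000
φ(d₁) = φ(-0.51) = 0.3503
exp(−qT) = exp(−0.043·1) = 0.9579
vega = S·exp(−qT)·φ(d₁)·√T = 360·0.9579·0.3503·1.0000 = 120.7989
(Call and put vega coincide under Black-Scholes.)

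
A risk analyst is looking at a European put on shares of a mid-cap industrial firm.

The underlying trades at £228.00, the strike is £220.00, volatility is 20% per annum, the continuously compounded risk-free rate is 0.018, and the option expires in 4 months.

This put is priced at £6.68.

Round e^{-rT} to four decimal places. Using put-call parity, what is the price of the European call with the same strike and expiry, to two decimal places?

exp(−rT) = exp(−0.018·0.3333) = 0.9940
Put-call parity: C − P = S − K·e^(−rT) = 228 − 220·0.9940 = 228 − 218.6800 = 9.3200
C = P + (C − P) = 6.68 + (9.3200) = 16.0000

£16.00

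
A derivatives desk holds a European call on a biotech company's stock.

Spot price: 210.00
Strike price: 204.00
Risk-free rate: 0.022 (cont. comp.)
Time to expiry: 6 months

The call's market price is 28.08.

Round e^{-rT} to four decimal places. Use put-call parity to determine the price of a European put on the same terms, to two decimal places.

exp(−rT) = exp(−0.022·0.5) = 0.9891
Put-call parity: C − P = S − K·e^(−rT) = 210 − 204·0.9891 = 210 − 201.7764 = 8.2236
P = C − (C − P) = 28.08 − (8.2236) = 19.8564

19.86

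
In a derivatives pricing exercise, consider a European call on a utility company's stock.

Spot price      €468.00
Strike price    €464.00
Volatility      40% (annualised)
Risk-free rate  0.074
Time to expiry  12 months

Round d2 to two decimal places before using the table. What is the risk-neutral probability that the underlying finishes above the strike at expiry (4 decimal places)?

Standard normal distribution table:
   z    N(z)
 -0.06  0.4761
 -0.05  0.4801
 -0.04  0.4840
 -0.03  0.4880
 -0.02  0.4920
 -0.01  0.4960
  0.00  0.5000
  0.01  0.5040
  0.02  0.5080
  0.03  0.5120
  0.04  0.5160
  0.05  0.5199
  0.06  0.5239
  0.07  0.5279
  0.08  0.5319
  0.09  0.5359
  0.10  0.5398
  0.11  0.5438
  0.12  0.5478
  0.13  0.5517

σ√T = 0.4 × 1.0000 = 0.4000
d₁ = [ln(468/464) + (0.074 + 0.4²/2)·1] / 0.4000 = [0.0086 + 0.1540] / 0.4000 = 0.4065 ≈ 0.41
d₂ = d₁ − σ√T = 0.4065 − 0.4000 = 0.0065 ≈ 0.01
Risk-neutral Pr[S_T > K] = N(d₂) = N(0.01) = 0.5040

0.5040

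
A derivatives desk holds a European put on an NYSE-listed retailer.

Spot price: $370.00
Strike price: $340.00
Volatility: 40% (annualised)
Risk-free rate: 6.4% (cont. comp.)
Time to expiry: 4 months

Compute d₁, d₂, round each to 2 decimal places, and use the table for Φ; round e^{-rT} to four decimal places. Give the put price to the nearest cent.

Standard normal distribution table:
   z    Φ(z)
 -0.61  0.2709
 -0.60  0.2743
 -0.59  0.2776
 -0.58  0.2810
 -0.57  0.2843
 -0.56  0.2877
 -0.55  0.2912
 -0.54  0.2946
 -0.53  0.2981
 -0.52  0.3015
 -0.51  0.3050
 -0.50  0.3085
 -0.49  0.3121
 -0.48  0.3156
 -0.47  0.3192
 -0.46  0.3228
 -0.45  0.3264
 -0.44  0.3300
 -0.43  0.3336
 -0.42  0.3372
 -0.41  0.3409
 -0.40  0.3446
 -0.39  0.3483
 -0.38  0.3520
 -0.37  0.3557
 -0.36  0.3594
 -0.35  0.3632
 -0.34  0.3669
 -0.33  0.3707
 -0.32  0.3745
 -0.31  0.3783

σ√T = 0.4·√0.3333 = 0.2309
d₁ = [ln(370/340) + (0.064 + ½·0.4²)·0.3333] / (σ√T) = (0.0846 + 0.0480) / 0.2309 = 0.5740 → 0.57
d₂ = 0.5740 − 0.2309 = 0.3431 → 0.34
exp(−rT) = exp(−0.064·0.3333) = 0.9789
P = 340·0.9789·N(-0.34) − 370·N(-0.57) = 340·0.9789·0.3669 − 370·0.2843 = 122.1139 − 105.1910 = 16.9229

$16.92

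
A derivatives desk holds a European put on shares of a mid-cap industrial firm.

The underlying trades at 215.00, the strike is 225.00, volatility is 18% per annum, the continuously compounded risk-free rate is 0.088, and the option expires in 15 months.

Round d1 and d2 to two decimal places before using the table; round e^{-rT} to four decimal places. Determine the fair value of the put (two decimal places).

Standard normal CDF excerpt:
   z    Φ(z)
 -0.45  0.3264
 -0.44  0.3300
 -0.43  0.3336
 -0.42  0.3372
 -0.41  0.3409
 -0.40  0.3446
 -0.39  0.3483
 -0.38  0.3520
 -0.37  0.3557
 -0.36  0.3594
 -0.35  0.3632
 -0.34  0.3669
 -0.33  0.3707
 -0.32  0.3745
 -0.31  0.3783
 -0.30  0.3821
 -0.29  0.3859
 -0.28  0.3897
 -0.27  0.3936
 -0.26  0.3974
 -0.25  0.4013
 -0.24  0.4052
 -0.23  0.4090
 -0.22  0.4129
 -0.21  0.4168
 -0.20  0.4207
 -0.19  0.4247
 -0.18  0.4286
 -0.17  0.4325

10.72

T = 1.25;  σ√T = 0.2012
ln(S/K) + (r + σ²/2)T = ln(215/225) + (0.088 + 0.18²/2)·1.25 = -0.0455 + 0.1302 = 0.0848
d₁ = 0.0848 / 0.2012 = 0.4213 ≈ 0.42
d₂ = d₁ − σ√T = 0.4213 − 0.2012 = 0.2201 ≈ 0.22
exp(−rT) = exp(−0.088·1.25) = 0.8958
N(−d₂) = N(-0.22) = 0.4129;  N(−d₁) = N(-0.42) = 0.3372
P = 225·0.8958·0.4129 − 215·0.3372 = 83.2221 − 72.4980 = 10.7241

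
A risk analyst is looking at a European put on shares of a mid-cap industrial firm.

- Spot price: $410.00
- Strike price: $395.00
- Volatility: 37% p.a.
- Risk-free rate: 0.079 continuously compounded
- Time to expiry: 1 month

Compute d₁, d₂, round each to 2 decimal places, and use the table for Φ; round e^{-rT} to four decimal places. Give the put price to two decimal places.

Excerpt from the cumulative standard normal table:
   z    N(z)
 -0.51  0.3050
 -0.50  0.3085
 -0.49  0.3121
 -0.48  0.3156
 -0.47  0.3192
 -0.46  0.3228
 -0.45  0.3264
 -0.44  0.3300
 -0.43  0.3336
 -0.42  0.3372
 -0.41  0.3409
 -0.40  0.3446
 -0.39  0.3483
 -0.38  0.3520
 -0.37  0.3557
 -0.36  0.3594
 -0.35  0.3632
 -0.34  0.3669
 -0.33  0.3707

σ√T = 0.37·√0.08333 = 0.1068
d₁ = [ln(410/395) + (0.079 + 0.37²/2)·0.08333] / 0.1068 = [0.0373 + 0.0123] / 0.1068 = 0.4640 which rounds to 0.46
d₂ = d₁ − σ√T = 0.4640 − 0.1068 = 0.3572 which rounds to 0.36
e^(−rT) = e^(−0.079·0.08333) = 0.9934
N(−d₂) = N(-0.36) = 0.3594;  N(−d₁) = N(-0.46) = 0.3228
P = 395·0.9934·0.3594 − 410·0.3228 = 141.0260 − 132.3480 = 8.6780

$8.68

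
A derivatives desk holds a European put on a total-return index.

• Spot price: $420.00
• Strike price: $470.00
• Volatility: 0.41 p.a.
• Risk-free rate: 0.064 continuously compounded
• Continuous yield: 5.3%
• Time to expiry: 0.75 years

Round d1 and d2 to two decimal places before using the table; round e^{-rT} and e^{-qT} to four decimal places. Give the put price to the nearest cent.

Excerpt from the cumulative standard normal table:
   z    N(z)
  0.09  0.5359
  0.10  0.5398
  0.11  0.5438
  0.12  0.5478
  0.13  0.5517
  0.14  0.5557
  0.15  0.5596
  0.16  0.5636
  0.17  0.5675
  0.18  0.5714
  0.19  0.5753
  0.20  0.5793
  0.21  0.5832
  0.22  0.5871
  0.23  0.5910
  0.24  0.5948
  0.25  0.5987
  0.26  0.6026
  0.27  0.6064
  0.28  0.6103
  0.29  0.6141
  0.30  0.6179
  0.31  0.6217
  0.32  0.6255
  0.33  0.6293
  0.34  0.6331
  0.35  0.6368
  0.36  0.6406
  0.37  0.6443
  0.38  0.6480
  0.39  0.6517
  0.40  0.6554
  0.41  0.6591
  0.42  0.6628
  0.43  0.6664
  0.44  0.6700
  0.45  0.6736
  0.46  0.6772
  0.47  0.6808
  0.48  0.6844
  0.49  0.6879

σ√T = 0.41·√0.75 = 0.3551
d₁ = [ln(420/470) + (0.064 − 0.053 + 0.41²/2)·0.75] / 0.3551 = [-0.1125 + 0.0713] / 0.3551 = -0.1160 ≈ -0.12
d₂ = d₁ − σ√T = -0.1160 − 0.3551 = -0.4711 ≈ -0.47
e^(−qT) = e^(−0.053·0.75) = 0.9610;  e^(−rT) = e^(−0.064·0.75) = 0.9531
N(−d₂) = N(0.47) = 0.6808;  N(−d₁) = N(0.12) = 0.5478
P = 470·0.9531·0.6808 − 420·0.9610·0.5478 = 304.9691 − 221.1030 = 83.8661

$83.87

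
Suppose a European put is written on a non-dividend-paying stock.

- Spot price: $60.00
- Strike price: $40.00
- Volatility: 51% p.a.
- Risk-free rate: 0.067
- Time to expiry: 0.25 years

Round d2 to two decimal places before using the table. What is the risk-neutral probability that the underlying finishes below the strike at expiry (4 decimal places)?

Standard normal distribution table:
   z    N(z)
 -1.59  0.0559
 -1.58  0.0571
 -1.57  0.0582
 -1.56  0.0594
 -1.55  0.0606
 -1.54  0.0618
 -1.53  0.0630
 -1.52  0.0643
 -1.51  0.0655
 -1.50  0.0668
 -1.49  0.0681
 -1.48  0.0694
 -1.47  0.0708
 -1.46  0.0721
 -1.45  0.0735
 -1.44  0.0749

σ√T = 0.51·√0.25 = 0.2550
ln(S/K) + (r + σ²/2)T = ln(60/40) + (0.067 + 0.51²/2)·0.25 = 0.4055 + 0.0493 = 0.4547
d₁ = 0.4547 / 0.2550 = 1.7832 → 1.78
d₂ = d₁ − σ√T = 1.7832 − 0.2550 = 1.5282 → 1.53
Risk-neutral Pr[S_T < K] = N(−d₂) = N(-1.53) = 0.0630

0.0630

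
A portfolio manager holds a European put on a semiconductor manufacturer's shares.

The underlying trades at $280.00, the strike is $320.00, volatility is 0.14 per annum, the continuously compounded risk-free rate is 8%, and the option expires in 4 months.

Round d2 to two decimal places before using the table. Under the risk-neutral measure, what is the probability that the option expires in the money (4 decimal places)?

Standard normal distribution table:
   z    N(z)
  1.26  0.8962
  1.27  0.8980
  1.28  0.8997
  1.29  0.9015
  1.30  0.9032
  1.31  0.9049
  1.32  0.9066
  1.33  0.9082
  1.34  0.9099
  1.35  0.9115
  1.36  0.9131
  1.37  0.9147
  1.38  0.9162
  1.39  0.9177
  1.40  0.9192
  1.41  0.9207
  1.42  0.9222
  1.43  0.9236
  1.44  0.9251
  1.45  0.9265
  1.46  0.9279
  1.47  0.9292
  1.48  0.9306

0.9131

T = 0.3333;  σ√T = 0.0808
ln(S/K) + (r + σ²/2)T = ln(280/320) + (0.08 + 0.14²/2)·0.3333 = -0.1335 + 0.0299 = -0.1036
d₁ = -0.1036 / 0.0808 = -1.2817 which rounds to -1.28
d₂ = d₁ − σ√T = -1.2817 − 0.0808 = -1.3625 which rounds to -1.36
Pr(exercise) under Q = N(−d₂) = N(1.36) = 0.9131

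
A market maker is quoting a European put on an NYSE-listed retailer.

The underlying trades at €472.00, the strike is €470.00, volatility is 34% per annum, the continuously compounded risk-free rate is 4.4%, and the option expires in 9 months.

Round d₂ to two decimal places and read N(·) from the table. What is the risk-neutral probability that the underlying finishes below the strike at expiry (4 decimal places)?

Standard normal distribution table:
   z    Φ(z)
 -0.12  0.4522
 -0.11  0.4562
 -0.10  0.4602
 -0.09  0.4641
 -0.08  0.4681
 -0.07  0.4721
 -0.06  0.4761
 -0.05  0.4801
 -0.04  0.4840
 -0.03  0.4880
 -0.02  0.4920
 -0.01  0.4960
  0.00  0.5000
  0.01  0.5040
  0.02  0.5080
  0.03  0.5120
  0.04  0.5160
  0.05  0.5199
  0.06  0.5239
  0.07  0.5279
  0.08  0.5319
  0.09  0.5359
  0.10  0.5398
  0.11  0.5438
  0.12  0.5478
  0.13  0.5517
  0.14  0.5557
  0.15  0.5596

σ√T = 0.34 × 0.8660 = 0.2944
ln(S/K) + (r + σ²/2)T = ln(472/470) + (0.044 + 0.34²/2)·0.75 = 0.0042 + 0.0764 = 0.0806
d₁ = 0.0806 / 0.2944 = 0.2737 which rounds to 0.27
d₂ = d₁ − σ√T = 0.2737 − 0.2944 = -0.0207 which rounds to -0.02
Pr(exercise) under Q = N(−d₂) = N(0.02) = 0.5080

0.5080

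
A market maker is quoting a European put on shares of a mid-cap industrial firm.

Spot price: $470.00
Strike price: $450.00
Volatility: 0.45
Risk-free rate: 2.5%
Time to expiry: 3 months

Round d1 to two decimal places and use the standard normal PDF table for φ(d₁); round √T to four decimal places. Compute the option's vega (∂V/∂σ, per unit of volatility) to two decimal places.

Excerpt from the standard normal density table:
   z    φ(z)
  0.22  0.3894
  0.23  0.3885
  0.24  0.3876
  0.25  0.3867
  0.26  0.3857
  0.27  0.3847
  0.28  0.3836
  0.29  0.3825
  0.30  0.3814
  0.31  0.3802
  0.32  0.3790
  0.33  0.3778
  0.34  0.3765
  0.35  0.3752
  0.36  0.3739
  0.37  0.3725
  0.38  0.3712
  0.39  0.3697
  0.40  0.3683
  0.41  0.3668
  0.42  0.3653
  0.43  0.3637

σ√T = 0.45·√0.25 = 0.2250
d₁ = [ln(470/450) + (0.025 + 0.45²/2)·0.25] / 0.2250 = [0.0435 + 0.0316] / 0.2250 = 0.3335 ≈ 0.33
√T = √0.25 = 0.5000
φ(d₁) = φ(0.33) = 0.3778
vega = S·φ(d₁)·√T = 470·0.3778·0.5000 = 88.7830

88.78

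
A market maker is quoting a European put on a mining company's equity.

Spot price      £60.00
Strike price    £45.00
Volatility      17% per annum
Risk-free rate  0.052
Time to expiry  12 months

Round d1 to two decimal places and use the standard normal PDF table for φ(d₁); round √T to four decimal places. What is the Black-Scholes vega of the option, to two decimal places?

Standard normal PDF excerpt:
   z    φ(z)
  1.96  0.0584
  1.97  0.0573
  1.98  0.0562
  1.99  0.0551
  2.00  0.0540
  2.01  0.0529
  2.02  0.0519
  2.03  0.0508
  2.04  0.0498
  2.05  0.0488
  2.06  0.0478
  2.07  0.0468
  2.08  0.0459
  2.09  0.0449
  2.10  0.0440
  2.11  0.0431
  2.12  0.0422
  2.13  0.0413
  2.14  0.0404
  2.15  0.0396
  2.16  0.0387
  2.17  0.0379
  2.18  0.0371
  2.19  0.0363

σ√T = 0.17 × 1.0000 = 0.1700
d₁ = [ln(60/45) + (0.052 + 0.17²/2)·1] / 0.1700 = [0.2877 + 0.0664] / 0.1700 = 2.0831 ⇒ 2.08
√T = √1 = 1.0000
φ(d₁) = φ(2.08) = 0.0459
vega = S·φ(d₁)·√T = 60·0.0459·1.0000 = 2.7540
(The call has the same vega.)

2.75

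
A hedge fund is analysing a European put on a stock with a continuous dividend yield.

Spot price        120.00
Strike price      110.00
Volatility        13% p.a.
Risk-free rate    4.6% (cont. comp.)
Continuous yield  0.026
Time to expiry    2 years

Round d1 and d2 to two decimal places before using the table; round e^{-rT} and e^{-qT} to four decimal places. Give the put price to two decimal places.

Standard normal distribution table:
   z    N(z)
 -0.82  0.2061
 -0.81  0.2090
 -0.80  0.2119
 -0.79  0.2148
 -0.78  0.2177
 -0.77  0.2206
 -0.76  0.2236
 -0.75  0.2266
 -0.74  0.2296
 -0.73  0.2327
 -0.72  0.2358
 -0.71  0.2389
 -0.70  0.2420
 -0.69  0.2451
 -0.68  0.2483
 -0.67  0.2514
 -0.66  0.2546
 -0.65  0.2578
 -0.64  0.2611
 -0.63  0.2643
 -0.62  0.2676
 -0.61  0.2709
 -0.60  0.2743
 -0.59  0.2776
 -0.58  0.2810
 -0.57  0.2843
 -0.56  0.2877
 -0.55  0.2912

2.72

T = 2;  σ√T = 0.1838
d₁ = [ln(120/110) + (0.046 − 0.026 + 0.13²/2)·2] / 0.1838 = [0.0870 + 0.0569] / 0.1838 = 0.7828 which rounds to 0.78
d₂ = d₁ − σ√T = 0.7828 − 0.1838 = 0.5989 which rounds to 0.60
exp(−qT) = exp(−0.026·2) = 0.9493;  exp(−rT) = exp(−0.046·2) = 0.9121
N(−d₂) = N(-0.60) = 0.2743;  N(−d₁) = N(-0.78) = 0.2177
P = 110·0.9121·0.2743 − 120·0.9493·0.2177 = 27.5208 − 24.7995 = 2.7213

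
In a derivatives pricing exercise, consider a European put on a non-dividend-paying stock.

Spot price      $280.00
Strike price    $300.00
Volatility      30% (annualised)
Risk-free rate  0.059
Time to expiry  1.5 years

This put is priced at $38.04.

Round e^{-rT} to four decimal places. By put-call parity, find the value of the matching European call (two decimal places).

e^(−rT) = e^(−0.059·1.5) = 0.9153
Put-call parity: C − P = S − K·e^(−rT) = 280 − 300·0.9153 = 280 − 274.5900 = 5.4100
C = P + (C − P) = 38.04 + (5.4100) = 43.4500

$43.45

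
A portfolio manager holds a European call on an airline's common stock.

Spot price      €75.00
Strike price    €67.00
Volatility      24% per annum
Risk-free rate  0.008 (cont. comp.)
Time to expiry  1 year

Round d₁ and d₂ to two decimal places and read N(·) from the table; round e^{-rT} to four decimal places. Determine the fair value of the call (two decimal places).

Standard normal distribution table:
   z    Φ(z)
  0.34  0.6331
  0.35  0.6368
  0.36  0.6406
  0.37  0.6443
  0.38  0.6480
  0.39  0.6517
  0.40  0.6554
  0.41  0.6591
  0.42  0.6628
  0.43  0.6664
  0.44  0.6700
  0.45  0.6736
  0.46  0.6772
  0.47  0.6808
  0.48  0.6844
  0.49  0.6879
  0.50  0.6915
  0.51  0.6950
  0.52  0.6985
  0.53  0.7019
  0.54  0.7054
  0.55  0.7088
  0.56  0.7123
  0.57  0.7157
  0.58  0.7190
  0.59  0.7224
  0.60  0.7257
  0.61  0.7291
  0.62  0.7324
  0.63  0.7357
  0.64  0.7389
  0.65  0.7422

σ√T = 0.24·√1 = 0.2400
d₁ = [ln(75/67) + (0.008 + 0.24²/2)·1] / 0.2400 = [0.1128 + 0.0368] / 0.2400 = 0.6233 ≈ 0.62
d₂ = d₁ − σ√T = 0.6233 − 0.2400 = 0.3833 ≈ 0.38
e^(−rT) = e^(−0.008·1) = 0.9920
N(d₁) = N(0.62) = 0.7324;  N(d₂) = N(0.38) = 0.6480
C = 75·0.7324 − 67·0.9920·0.6480 = 54.9300 − 43.0687 = 11.8613

€11.86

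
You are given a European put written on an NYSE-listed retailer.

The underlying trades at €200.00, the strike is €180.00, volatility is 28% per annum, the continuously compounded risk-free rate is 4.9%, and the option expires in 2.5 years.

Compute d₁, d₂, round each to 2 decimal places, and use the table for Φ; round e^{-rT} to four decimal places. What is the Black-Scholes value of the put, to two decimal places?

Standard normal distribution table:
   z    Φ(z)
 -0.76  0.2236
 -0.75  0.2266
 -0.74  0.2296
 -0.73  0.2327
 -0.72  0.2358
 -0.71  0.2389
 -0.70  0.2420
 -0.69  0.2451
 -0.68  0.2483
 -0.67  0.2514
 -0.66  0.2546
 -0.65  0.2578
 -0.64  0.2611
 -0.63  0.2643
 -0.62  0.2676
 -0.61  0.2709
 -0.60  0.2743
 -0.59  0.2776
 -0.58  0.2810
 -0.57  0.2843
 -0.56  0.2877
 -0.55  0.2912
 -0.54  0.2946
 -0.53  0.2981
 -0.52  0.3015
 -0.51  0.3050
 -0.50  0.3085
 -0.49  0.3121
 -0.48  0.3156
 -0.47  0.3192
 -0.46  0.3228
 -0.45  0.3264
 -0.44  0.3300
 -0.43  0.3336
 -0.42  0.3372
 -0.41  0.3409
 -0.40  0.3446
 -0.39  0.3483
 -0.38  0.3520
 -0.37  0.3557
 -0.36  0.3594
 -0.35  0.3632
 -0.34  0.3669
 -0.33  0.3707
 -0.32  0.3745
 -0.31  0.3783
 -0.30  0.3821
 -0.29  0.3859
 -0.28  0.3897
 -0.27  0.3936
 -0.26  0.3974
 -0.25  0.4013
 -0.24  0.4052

σ√T = 0.28·√2.5 = 0.4427
d₁ = [ln(200/180) + (0.049 + ½·0.28²)·2.5] / (σ√T) = (0.1054 + 0.2205) / 0.4427 = 0.7360 which rounds to 0.74
d₂ = 0.7360 − 0.4427 = 0.2933 which rounds to 0.29
e^(−rT) = e^(−0.049·2.5) = 0.8847
N(−d₂) = N(-0.29) = 0.3859;  N(−d₁) = N(-0.74) = 0.2296
P = 180·0.8847·0.3859 − 200·0.2296 = 61.4530 − 45.9200 = 15.5330

€15.53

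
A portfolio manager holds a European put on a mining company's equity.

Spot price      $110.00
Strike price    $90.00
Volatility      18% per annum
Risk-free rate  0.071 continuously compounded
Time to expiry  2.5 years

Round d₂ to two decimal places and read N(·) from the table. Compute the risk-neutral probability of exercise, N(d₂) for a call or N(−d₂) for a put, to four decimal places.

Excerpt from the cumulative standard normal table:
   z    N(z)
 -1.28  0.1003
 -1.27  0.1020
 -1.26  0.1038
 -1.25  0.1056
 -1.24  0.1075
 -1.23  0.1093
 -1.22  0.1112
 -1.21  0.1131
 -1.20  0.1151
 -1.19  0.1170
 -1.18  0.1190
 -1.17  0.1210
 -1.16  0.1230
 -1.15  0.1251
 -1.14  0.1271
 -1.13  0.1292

T = 2.5;  σ√T = 0.2846
ln(S/K) + (r + σ²/2)T = ln(110/90) + (0.071 + 0.18²/2)·2.5 = 0.2007 + 0.2180 = 0.4187
d₁ = 0.4187 / 0.2846 = 1.4711 which rounds to 1.47
d₂ = d₁ − σ√T = 1.4711 − 0.2846 = 1.1865 which rounds to 1.19
Risk-neutral Pr[S_T < K] = N(−d₂) = N(-1.19) = 0.1170

0.1170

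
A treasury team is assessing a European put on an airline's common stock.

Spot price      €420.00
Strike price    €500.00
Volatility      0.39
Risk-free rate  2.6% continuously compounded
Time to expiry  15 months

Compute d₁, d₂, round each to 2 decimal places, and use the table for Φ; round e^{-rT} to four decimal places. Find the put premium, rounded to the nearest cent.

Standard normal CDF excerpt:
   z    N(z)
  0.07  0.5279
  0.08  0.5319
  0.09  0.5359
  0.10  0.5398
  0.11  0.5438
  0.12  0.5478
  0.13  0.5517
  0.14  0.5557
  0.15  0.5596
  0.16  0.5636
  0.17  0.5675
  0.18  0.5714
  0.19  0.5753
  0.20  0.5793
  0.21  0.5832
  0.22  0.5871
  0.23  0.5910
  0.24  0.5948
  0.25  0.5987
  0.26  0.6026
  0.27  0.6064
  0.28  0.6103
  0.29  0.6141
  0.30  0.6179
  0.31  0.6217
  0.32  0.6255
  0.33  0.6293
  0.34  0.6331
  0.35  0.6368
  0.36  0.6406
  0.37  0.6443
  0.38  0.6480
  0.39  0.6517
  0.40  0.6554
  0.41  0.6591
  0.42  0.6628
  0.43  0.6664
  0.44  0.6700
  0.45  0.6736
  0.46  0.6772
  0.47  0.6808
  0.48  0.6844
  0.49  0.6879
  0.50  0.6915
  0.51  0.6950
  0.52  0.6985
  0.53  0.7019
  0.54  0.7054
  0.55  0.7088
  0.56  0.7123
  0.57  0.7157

T = 1.25;  σ√T = 0.4360
ln(S/K) + (r + σ²/2)T = ln(420/500) + (0.026 + 0.39²/2)·1.25 = -0.1744 + 0.1276 = -0.0468
d₁ = -0.0468 / 0.4360 = -0.1073 ≈ -0.11
d₂ = d₁ − σ√T = -0.1073 − 0.4360 = -0.5433 ≈ -0.54
e^(−rT) = e^(−0.026·1.25) = 0.9680
P = 500·0.9680·N(0.54) − 420·N(0.11) = 500·0.9680·0.7054 − 420·0.5438 = 341.4136 − 228.3960 = 113.0176

€113.02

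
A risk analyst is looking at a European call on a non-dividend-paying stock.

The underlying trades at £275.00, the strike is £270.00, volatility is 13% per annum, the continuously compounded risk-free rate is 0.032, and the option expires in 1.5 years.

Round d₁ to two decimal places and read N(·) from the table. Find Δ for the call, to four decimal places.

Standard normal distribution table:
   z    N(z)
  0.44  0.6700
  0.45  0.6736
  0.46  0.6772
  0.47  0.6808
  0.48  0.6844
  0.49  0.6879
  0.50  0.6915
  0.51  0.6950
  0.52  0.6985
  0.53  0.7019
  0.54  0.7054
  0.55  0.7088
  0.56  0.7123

σ√T = 0.13·√1.5 = 0.1592
ln(S/K) + (r + σ²/2)T = ln(275/270) + (0.032 + 0.13²/2)·1.5 = 0.0183 + 0.0607 = 0.0790
d₁ = 0.0790 / 0.1592 = 0.4963 → 0.50
N(d₁) = N(0.50) = 0.6915
Δ_call = N(d₁) = 0.6915

0.6915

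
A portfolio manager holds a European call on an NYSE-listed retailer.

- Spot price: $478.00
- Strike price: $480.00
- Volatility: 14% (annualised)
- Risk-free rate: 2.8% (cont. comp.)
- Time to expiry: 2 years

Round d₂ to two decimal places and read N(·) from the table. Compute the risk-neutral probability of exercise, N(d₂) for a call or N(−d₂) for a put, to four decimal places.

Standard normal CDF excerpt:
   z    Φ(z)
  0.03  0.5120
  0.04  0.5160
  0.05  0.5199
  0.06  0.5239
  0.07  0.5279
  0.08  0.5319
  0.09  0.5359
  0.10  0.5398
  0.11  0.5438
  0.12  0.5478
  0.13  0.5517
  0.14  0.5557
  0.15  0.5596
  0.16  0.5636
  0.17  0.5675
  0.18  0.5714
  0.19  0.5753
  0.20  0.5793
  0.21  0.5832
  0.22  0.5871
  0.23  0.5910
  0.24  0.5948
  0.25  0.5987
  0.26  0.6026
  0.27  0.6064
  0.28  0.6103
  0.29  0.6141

σ√T = 0.14·√2 = 0.1980
d₁ = [ln(478/480) + (0.028 + 0.14²/2)·2] / 0.1980 = [-0.0042 + 0.0756] / 0.1980 = 0.3607 which rounds to 0.36
d₂ = d₁ − σ√T = 0.3607 − 0.1980 = 0.1628 which rounds to 0.16
Risk-neutral Pr[S_T > K] = N(d₂) = N(0.16) = 0.5636

0.5636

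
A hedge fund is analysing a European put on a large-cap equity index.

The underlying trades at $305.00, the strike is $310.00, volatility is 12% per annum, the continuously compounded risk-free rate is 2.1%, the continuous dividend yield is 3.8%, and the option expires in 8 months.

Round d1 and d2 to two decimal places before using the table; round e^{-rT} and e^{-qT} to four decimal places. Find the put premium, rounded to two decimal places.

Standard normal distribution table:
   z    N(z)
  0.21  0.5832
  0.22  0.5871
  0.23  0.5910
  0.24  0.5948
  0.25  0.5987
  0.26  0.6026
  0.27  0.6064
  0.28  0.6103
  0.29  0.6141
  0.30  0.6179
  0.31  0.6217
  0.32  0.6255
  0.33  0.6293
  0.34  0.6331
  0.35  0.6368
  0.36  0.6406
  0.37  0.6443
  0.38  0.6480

$16.62

σ√T = 0.12 × 0.8165 = 0.0980
d₁ = [ln(305/310) + (0.021 − 0.038 + 0.12²/2)·0.6667] / 0.0980 = [-0.0163 − 0.0065] / 0.0980 = -0.2326 → -0.23
d₂ = d₁ − σ√T = -0.2326 − 0.0980 = -0.3306 → -0.33
e^(−qT) = e^(−0.038·0.6667) = 0.9750;  e^(−rT) = e^(−0.021·0.6667) = 0.9861
N(−d₂) = N(0.33) = 0.6293;  N(−d₁) = N(0.23) = 0.5910
P = 310·0.9861·0.6293 − 305·0.9750·0.5910 = 192.3713 − 175.7486 = 16.6227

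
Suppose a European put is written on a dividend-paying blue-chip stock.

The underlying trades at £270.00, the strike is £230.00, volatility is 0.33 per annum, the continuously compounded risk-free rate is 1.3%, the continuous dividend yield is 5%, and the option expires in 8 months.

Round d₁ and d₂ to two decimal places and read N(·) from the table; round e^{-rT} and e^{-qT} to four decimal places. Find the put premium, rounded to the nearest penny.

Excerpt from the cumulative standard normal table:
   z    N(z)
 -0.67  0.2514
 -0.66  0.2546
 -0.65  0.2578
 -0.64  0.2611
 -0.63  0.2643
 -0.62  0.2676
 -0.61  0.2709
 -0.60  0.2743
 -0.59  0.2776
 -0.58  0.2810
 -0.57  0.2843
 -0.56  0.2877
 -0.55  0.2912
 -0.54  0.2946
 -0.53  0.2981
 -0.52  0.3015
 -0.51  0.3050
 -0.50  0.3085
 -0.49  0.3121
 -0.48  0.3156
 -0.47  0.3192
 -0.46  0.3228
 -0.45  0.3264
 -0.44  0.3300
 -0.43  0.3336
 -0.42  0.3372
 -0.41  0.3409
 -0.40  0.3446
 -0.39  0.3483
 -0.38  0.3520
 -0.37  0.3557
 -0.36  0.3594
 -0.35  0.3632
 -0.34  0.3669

£12.92

σ√T = 0.33 × 0.8165 = 0.2694
d₁ = [ln(270/230) + (0.013 − 0.05 + ½·0.33²)·0.6667] / (σ√T) = (0.1603 + 0.0116) / 0.2694 = 0.6383 → 0.64
d₂ = 0.6383 − 0.2694 = 0.3688 → 0.37
exp(−qT) = exp(−0.05·0.6667) = 0.9672;  exp(−rT) = exp(−0.013·0.6667) = 0.9914
N(−d₂) = N(-0.37) = 0.3557;  N(−d₁) = N(-0.64) = 0.2611
P = 230·0.9914·0.3557 − 270·0.9672·0.2611 = 81.1074 − 68.1847 = 12.9227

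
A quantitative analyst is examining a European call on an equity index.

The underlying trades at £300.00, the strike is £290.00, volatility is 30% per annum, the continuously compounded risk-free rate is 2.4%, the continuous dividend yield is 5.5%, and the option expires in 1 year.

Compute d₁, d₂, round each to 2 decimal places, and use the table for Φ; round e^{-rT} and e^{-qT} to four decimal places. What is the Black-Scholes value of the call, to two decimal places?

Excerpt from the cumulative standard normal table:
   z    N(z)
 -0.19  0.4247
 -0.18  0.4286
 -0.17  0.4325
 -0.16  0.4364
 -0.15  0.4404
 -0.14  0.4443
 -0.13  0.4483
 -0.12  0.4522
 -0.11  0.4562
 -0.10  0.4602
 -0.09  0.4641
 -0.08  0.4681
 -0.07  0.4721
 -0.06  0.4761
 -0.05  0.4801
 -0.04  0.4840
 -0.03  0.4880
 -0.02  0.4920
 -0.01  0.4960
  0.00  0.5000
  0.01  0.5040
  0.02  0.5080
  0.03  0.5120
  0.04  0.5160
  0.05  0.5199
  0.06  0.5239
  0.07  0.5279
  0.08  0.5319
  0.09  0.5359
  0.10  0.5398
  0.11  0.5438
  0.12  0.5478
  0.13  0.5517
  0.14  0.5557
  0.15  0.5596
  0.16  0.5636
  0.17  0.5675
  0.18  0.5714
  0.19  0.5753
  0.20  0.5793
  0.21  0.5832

£34.24

σ√T = 0.3·√1 = 0.3000
d₁ = [ln(300/290) + (0.024 − 0.055 + ½·0.3²)·1] / (σ√T) = (0.0339 + 0.0140) / 0.3000 = 0.1597 → 0.16
d₂ = 0.1597 − 0.3000 = -0.1403 → -0.14
exp(−qT) = exp(−0.055·1) = 0.9465;  exp(−rT) = exp(−0.024·1) = 0.9763
N(d₁) = N(0.16) = 0.5636;  N(d₂) = N(-0.14) = 0.4443
C = 300·0.9465·0.5636 − 290·0.9763·0.4443 = 160.0342 − 125.7933 = 34.2409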